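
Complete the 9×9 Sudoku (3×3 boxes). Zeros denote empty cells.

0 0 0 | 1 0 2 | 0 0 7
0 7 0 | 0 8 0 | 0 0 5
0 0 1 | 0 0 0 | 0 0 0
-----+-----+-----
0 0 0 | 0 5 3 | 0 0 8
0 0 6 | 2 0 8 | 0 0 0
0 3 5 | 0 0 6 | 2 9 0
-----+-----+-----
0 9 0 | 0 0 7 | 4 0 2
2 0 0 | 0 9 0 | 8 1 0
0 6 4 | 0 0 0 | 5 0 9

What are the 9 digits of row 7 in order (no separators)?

198567432

R8C2 = 5 (sole candidate).
R8C6 = 4 (sole candidate).
R9C6 = 1 (sole candidate).
R2C6 = 9 (sole candidate).
R3C6 = 5 (sole candidate).
R1C1 = 5 (hidden single in row 1).
R2C7 = 1 (hidden single in row 2).
R5C8 = 5 (hidden single in row 5).
R5C1 = 9 (hidden single in row 5).
R3C7 = 9 (hidden single in row 3).
R1C3 = 9 (hidden single in row 1).
R4C4 = 9 (hidden single in row 4).
R6C1 = 8 (hidden single in row 6).
R7C1 = 1: in row 7, 1 can only go here (every other open cell in that row sees a 1).
R7C4 = 5: in row 7, 5 can only go here (every other open cell in that row sees a 5).
R4C2 = 1 (hidden single in row 4).
R5C2 = 4 (sole candidate).
R1C2 = 8 (sole candidate).
R3C2 = 2 (sole candidate).
R4C1 = 7 (sole candidate).
R4C3 = 2 (sole candidate).
R4C7 = 6 (sole candidate).
R4C8 = 4 (sole candidate).
R6C9 = 1 (sole candidate).
R9C1 = 3 (sole candidate).
R9C4 = 8 (sole candidate).
R9C5 = 2 (sole candidate).
R9C8 = 7 (sole candidate).
R1C7 = 3 (sole candidate).
R1C8 = 6 (sole candidate).
R2C3 = 3 (sole candidate).
R2C8 = 2 (sole candidate).
R3C8 = 8 (sole candidate).
R3C9 = 4 (sole candidate).
R5C7 = 7 (sole candidate).
R5C9 = 3 (sole candidate).
R7C3 = 8: row 7 has {1,2,4,5,7,9}; col 3 has {1,2,3,4,5,6,9}; box has {1,2,3,4,5,6,9} → only 8 remains.
R7C8 = 3: row 7 has {1,2,4,5,7,8,9}; col 8 has {1,2,4,5,6,7,8,9}; box has {1,2,4,5,7,8,9} → only 3 remains.
R8C3 = 7 (sole candidate).
R8C9 = 6 (sole candidate).
R1C5 = 4 (sole candidate).
R2C4 = 6 (sole candidate).
R3C1 = 6 (sole candidate).
R5C5 = 1 (sole candidate).
R6C5 = 7 (sole candidate).
R7C5 = 6: row 7 has {1,2,3,4,5,7,8,9}; col 5 has {1,2,4,5,7,8,9}; box has {1,2,4,5,7,8,9} → only 6 remains.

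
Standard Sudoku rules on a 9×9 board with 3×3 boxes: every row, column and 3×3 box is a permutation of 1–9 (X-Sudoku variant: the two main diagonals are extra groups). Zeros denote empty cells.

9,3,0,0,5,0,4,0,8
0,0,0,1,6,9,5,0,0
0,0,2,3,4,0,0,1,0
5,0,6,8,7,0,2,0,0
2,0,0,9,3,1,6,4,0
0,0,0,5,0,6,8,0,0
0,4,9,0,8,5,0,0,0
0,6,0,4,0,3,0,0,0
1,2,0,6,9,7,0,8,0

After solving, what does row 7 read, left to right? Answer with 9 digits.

R1C6 = 2 (sole candidate).
R2C2 = 7 (sole candidate).
R2C8 = 2 (sole candidate).
R2C9 = 3 (sole candidate).
R3C6 = 8 (sole candidate).
R3C7 = 7 (sole candidate).
R4C6 = 4 (sole candidate).
R5C2 = 8 (sole candidate).
R5C3 = 7 (sole candidate).
R5C9 = 5 (sole candidate).
R6C5 = 2 (sole candidate).
R7C4 = 2: row 7 has {4,5,8,9}; col 4 has {1,3,4,5,6,8,9}; box has {3,4,5,6,7,8,9} → only 2 remains.
R7C7 = 1: row 7 has {2,4,5,8,9}; col 7 has {2,4,5,6,7,8}; box has {8}; main diagonal has {2,3,6,7,8,9} → only 1 remains.
R8C5 = 1 (sole candidate).
R8C7 = 9 (sole candidate).
R8C8 = 5 (sole candidate).
R9C7 = 3 (sole candidate).
R9C9 = 4 (sole candidate).
R1C3 = 1 (sole candidate).
R1C4 = 7 (sole candidate).
R1C8 = 6 (sole candidate).
R3C1 = 6 (sole candidate).
R3C2 = 5 (sole candidate).
R3C9 = 9 (sole candidate).
R4C9 = 1 (sole candidate).
R6C9 = 7 (sole candidate).
R7C8 = 7: row 7 has {1,2,4,5,8,9}; col 8 has {1,2,4,5,6,8}; box has {1,3,4,5,8,9} → only 7 remains.
R7C9 = 6: row 7 has {1,2,4,5,7,8,9}; col 9 has {1,3,4,5,7,8,9}; box has {1,3,4,5,7,8,9} → only 6 remains.
R8C3 = 8 (sole candidate).
R8C9 = 2 (sole candidate).
R9C3 = 5 (sole candidate).
R2C3 = 4 (sole candidate).
R4C2 = 9 (sole candidate).
R4C8 = 3 (sole candidate).
R6C2 = 1 (sole candidate).
R6C3 = 3 (sole candidate).
R6C8 = 9 (sole candidate).
R7C1 = 3: row 7 has {1,2,4,5,6,7,8,9}; col 1 has {1,2,5,6,9}; box has {1,2,4,5,6,8,9} → only 3 remains.

349285176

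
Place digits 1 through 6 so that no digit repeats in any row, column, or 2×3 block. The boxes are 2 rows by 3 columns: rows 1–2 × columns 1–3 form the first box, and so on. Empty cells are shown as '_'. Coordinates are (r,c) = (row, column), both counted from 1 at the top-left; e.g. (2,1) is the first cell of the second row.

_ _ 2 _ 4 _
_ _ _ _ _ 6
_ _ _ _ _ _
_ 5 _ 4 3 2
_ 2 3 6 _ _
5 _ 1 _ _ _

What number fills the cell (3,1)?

(4,3) = 6 (sole candidate).
(5,1) = 4 (sole candidate).
(6,2) = 6 (sole candidate).
(6,5) = 2 (sole candidate).
(3,3) = 4 (sole candidate).
(4,1) = 1 (sole candidate).
(6,4) = 3 (sole candidate).
(6,6) = 4 (sole candidate).
(2,1) = 3 (sole candidate).
(2,3) = 5 (sole candidate).
(2,5) = 1 (sole candidate).
(3,1) = 2: row 3 has {4}; col 1 has {1,3,4,5}; box has {1,4,5,6} → only 2 remains.

2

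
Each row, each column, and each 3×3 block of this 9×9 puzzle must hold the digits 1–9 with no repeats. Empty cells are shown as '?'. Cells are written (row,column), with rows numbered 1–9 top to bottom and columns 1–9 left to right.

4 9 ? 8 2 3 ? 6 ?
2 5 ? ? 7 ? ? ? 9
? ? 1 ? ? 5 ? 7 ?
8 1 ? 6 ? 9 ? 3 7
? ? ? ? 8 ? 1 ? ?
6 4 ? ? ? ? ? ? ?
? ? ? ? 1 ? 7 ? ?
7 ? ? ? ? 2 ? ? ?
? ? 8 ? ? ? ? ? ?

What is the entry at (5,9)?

6

(1,3) = 7: row 1 has {2,3,4,6,8,9}; col 3 has {1,8}; box has {1,2,4,5,9} → only 7 remains.
(1,7) = 5: row 1 has {2,3,4,6,7,8,9}; col 7 has {1,7}; box has {6,7,9} → only 5 remains.
(1,9) = 1: row 1 has {2,3,4,5,6,7,8,9}; col 9 has {7,9}; box has {5,6,7,9} → only 1 remains.
(3,1) = 3: row 3 has {1,5,7}; col 1 has {2,4,6,7,8}; box has {1,2,4,5,7,9} → only 3 remains.
(2,3) = 6: row 2 has {2,5,7,9}; col 3 has {1,7,8}; box has {1,2,3,4,5,7,9} → only 6 remains.
(3,2) = 8: row 3 has {1,3,5,7}; col 2 has {1,4,5,9}; box has {1,2,3,4,5,6,7,9} → only 8 remains.
(2,7) = 3: in row 2, 3 can only go here (every other open cell in that row sees a 3).
(2,8) = 8: in row 2, 8 can only go here (every other open cell in that row sees an 8).
(3,5) = 6: in row 3, 6 can only go here (every other open cell in that row sees a 6).
(3,4) = 9: in row 3, 9 can only go here (every other open cell in that row sees a 9).
(5,9) = 6: in row 5, 6 can only go here (every other open cell in that row sees a 6).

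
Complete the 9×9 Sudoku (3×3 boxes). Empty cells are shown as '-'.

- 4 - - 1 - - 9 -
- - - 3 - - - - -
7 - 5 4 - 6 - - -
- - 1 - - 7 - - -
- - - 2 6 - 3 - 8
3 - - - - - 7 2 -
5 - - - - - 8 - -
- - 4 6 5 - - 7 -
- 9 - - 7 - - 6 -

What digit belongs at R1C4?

7

R2C9 = 7 (hidden single in row 2).
R1C4 = 7: in row 1, 7 can only go here (every other open cell in that row sees a 7).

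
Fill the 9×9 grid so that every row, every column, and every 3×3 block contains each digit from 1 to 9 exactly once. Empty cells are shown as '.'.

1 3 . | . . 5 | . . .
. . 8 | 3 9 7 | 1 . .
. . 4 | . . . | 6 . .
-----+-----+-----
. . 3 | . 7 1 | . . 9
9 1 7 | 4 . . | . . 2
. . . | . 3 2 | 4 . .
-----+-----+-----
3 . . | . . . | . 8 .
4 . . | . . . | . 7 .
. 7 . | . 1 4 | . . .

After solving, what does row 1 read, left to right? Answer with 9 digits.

139645728

r3c6 = 8: row 3 has {4,6}; col 6 has {1,2,4,5,7}; box has {3,5,7,9} → only 8 remains.
r5c6 = 6: row 5 has {1,2,4,7,9}; col 6 has {1,2,4,5,7,8}; box has {1,2,3,4,7} → only 6 remains.
r7c6 = 9: row 7 has {3,8}; col 6 has {1,2,4,5,6,7,8}; box has {1,4} → only 9 remains.
r8c6 = 3: row 8 has {4,7}; col 6 has {1,2,4,5,6,7,8,9}; box has {1,4,9} → only 3 remains.
r3c5 = 2: row 3 has {4,6,8}; col 5 has {1,3,7,9}; box has {3,5,7,8,9} → only 2 remains.
r1c4 = 6: row 1 has {1,3,5}; col 4 has {3,4}; box has {2,3,5,7,8,9} → only 6 remains.
r1c5 = 4: row 1 has {1,3,5,6}; col 5 has {1,2,3,7,9}; box has {2,3,5,6,7,8,9} → only 4 remains.
r3c4 = 1: row 3 has {2,4,6,8}; col 4 has {3,4,6}; box has {2,3,4,5,6,7,8,9} → only 1 remains.
r4c2 = 4: in row 4, 4 can only go here (every other open cell in that row sees a 4).
r4c1 = 2: in row 4, 2 can only go here (every other open cell in that row sees a 2).
r4c8 = 6: in row 4, 6 can only go here (every other open cell in that row sees a 6).
r6c9 = 7: in row 6, 7 can only go here (every other open cell in that row sees a 7).
r6c4 = 9: in row 6, 9 can only go here (every other open cell in that row sees a 9).
r1c9 = 8: row 1 has {1,3,4,5,6}; col 9 has {2,7,9}; box has {1,6} → only 8 remains.
r1c7 = 7: in row 1, 7 can only go here (every other open cell in that row sees a 7).
r3c1 = 7: in row 3, 7 can only go here (every other open cell in that row sees a 7).
r6c8 = 1: in row 6, 1 can only go here (every other open cell in that row sees a 1).
r7c9 = 4: in row 7, 4 can only go here (every other open cell in that row sees a 4).
r7c4 = 7: in row 7, 7 can only go here (every other open cell in that row sees a 7).
r2c9 = 5: row 2 has {1,3,7,8,9}; col 9 has {2,4,7,8,9}; box has {1,6,7,8} → only 5 remains.
r3c9 = 3: row 3 has {1,2,4,6,7,8}; col 9 has {2,4,5,7,8,9}; box has {1,5,6,7,8} → only 3 remains.
r9c9 = 6: row 9 has {1,4,7}; col 9 has {2,3,4,5,7,8,9}; box has {4,7,8} → only 6 remains.
r2c1 = 6: row 2 has {1,3,5,7,8,9}; col 1 has {1,2,3,4,7,9}; box has {1,3,4,7,8} → only 6 remains.
r2c2 = 2: row 2 has {1,3,5,6,7,8,9}; col 2 has {1,3,4,7}; box has {1,3,4,6,7,8} → only 2 remains.
r2c8 = 4: row 2 has {1,2,3,5,6,7,8,9}; col 8 has {1,6,7,8}; box has {1,3,5,6,7,8} → only 4 remains.
r3c8 = 9: row 3 has {1,2,3,4,6,7,8}; col 8 has {1,4,6,7,8}; box has {1,3,4,5,6,7,8} → only 9 remains.
r8c9 = 1: row 8 has {3,4,7}; col 9 has {2,3,4,5,6,7,8,9}; box has {4,6,7,8} → only 1 remains.
r1c3 = 9: row 1 has {1,3,4,5,6,7,8}; col 3 has {3,4,7,8}; box has {1,2,3,4,6,7,8} → only 9 remains.
r1c8 = 2: row 1 has {1,3,4,5,6,7,8,9}; col 8 has {1,4,6,7,8,9}; box has {1,3,4,5,6,7,8,9} → only 2 remains.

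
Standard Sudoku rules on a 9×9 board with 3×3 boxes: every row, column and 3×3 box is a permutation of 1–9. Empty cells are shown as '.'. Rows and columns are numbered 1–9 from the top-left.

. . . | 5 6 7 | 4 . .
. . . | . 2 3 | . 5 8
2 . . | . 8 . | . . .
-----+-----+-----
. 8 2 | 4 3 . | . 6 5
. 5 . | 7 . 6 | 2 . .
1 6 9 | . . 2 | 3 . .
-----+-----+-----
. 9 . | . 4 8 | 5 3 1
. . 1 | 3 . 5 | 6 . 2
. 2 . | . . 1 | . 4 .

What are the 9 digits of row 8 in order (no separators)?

R4C1 = 7: row 4 has {2,3,4,5,6,8}; col 1 has {1,2}; box has {1,2,5,6,8,9} → only 7 remains.
R4C6 = 9: row 4 has {2,3,4,5,6,7,8}; col 6 has {1,2,3,5,6,7,8}; box has {2,3,4,6,7} → only 9 remains.
R4C7 = 1: row 4 has {2,3,4,5,6,7,8,9}; col 7 has {2,3,4,5,6}; box has {2,3,5,6} → only 1 remains.
R5C5 = 1: row 5 has {2,5,6,7}; col 5 has {2,3,4,6,8}; box has {2,3,4,6,7,9} → only 1 remains.
R6C4 = 8: row 6 has {1,2,3,6,9}; col 4 has {3,4,5,7}; box has {1,2,3,4,6,7,9} → only 8 remains.
R6C5 = 5: row 6 has {1,2,3,6,8,9}; col 5 has {1,2,3,4,6,8}; box has {1,2,3,4,6,7,8,9} → only 5 remains.
R6C8 = 7: row 6 has {1,2,3,5,6,8,9}; col 8 has {3,4,5,6}; box has {1,2,3,5,6} → only 7 remains.
R6C9 = 4: row 6 has {1,2,3,5,6,7,8,9}; col 9 has {1,2,5,8}; box has {1,2,3,5,6,7} → only 4 remains.
R7C1 = 6: row 7 has {1,3,4,5,8,9}; col 1 has {1,2,7}; box has {1,2,9} → only 6 remains.
R7C3 = 7: row 7 has {1,3,4,5,6,8,9}; col 3 has {1,2,9}; box has {1,2,6,9} → only 7 remains.
R7C4 = 2: row 7 has {1,3,4,5,6,7,8,9}; col 4 has {3,4,5,7,8}; box has {1,3,4,5,8} → only 2 remains.
R8C2 = 4: row 8 has {1,2,3,5,6}; col 2 has {2,5,6,8,9}; box has {1,2,6,7,9} → only 4 remains.
R3C6 = 4: row 3 has {2,8}; col 6 has {1,2,3,5,6,7,8,9}; box has {2,3,5,6,7,8} → only 4 remains.
R5C9 = 9: row 5 has {1,2,5,6,7}; col 9 has {1,2,4,5,8}; box has {1,2,3,4,5,6,7} → only 9 remains.
R8C1 = 8: row 8 has {1,2,3,4,5,6}; col 1 has {1,2,6,7}; box has {1,2,4,6,7,9} → only 8 remains.
R8C8 = 9: row 8 has {1,2,3,4,5,6,8}; col 8 has {3,4,5,6,7}; box has {1,2,3,4,5,6} → only 9 remains.
R9C9 = 7: row 9 has {1,2,4}; col 9 has {1,2,4,5,8,9}; box has {1,2,3,4,5,6,9} → only 7 remains.
R1C9 = 3: row 1 has {4,5,6,7}; col 9 has {1,2,4,5,7,8,9}; box has {4,5,8} → only 3 remains.
R3C8 = 1: row 3 has {2,4,8}; col 8 has {3,4,5,6,7,9}; box has {3,4,5,8} → only 1 remains.
R3C9 = 6: row 3 has {1,2,4,8}; col 9 has {1,2,3,4,5,7,8,9}; box has {1,3,4,5,8} → only 6 remains.
R5C8 = 8: row 5 has {1,2,5,6,7,9}; col 8 has {1,3,4,5,6,7,9}; box has {1,2,3,4,5,6,7,9} → only 8 remains.
R8C5 = 7: row 8 has {1,2,3,4,5,6,8,9}; col 5 has {1,2,3,4,5,6,8}; box has {1,2,3,4,5,8} → only 7 remains.

841375692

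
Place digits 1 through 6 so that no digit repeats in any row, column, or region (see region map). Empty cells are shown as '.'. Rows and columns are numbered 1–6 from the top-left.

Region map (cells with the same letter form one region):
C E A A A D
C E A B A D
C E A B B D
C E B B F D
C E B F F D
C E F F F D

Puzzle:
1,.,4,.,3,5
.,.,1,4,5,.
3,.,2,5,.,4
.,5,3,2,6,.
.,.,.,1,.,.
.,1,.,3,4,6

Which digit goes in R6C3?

5

R1C4 = 6: row 1 has {1,3,4,5}; col 4 has {1,2,3,4,5}; region has {1,2,3,4,5} → only 6 remains.
R3C2 = 6: row 3 has {2,3,4,5}; col 2 has {1,5}; region has {1,5} → only 6 remains.
R3C5 = 1: row 3 has {2,3,4,5,6}; col 5 has {3,4,5,6}; region has {2,3,4,5} → only 1 remains.
R4C1 = 4: row 4 has {2,3,5,6}; col 1 has {1,3}; region has {1,3} → only 4 remains.
R4C6 = 1: row 4 has {2,3,4,5,6}; col 6 has {4,5,6}; region has {4,5,6} → only 1 remains.
R5C3 = 6: row 5 has {1}; col 3 has {1,2,3,4}; region has {1,2,3,4,5} → only 6 remains.
R5C5 = 2: row 5 has {1,6}; col 5 has {1,3,4,5,6}; region has {1,3,4,6} → only 2 remains.
R5C6 = 3: row 5 has {1,2,6}; col 6 has {1,4,5,6}; region has {1,4,5,6} → only 3 remains.
R6C3 = 5: row 6 has {1,3,4,6}; col 3 has {1,2,3,4,6}; region has {1,2,3,4,6} → only 5 remains.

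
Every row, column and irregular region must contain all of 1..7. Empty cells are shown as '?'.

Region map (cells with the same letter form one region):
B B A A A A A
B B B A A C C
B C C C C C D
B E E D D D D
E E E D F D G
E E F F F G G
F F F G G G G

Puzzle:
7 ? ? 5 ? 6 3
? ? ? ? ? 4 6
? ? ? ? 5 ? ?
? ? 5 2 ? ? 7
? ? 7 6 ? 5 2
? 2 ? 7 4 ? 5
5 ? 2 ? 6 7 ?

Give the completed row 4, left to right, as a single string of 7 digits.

4652317

R2C4 = 1: row 2 has {4,6}; col 4 has {2,5,6,7}; region has {3,5,6} → only 1 remains.
R3C4 = 3: row 3 has {5}; col 4 has {1,2,5,6,7}; region has {4,5,6} → only 3 remains.
R7C4 = 4: row 7 has {2,5,6,7}; col 4 has {1,2,3,5,6,7}; region has {2,5,6,7} → only 4 remains.
R7C7 = 1: row 7 has {2,4,5,6,7}; col 7 has {2,3,5,6,7}; region has {2,4,5,6,7} → only 1 remains.
R1C3 = 4: row 1 has {3,5,6,7}; col 3 has {2,5,7}; region has {1,3,5,6} → only 4 remains.
R1C5 = 2: row 1 has {3,4,5,6,7}; col 5 has {4,5,6}; region has {1,3,4,5,6} → only 2 remains.
R2C3 = 3: row 2 has {1,4,6}; col 3 has {2,4,5,7}; region has {7} → only 3 remains.
R2C5 = 7: row 2 has {1,3,4,6}; col 5 has {2,4,5,6}; region has {1,2,3,4,5,6} → only 7 remains.
R3C3 = 1: row 3 has {3,5}; col 3 has {2,3,4,5,7}; region has {3,4,5,6} → only 1 remains.
R3C6 = 2: row 3 has {1,3,5}; col 6 has {4,5,6,7}; region has {1,3,4,5,6} → only 2 remains.
R3C7 = 4: row 3 has {1,2,3,5}; col 7 has {1,2,3,5,6,7}; region has {2,5,6,7} → only 4 remains.
R6C3 = 6: row 6 has {2,4,5,7}; col 3 has {1,2,3,4,5,7}; region has {2,4,5,7} → only 6 remains.
R6C6 = 3: row 6 has {2,4,5,6,7}; col 6 has {2,4,5,6,7}; region has {1,2,4,5,6,7} → only 3 remains.
R7C2 = 3: row 7 has {1,2,4,5,6,7}; col 2 has {2}; region has {2,4,5,6,7} → only 3 remains.
R1C2 = 1: row 1 has {2,3,4,5,6,7}; col 2 has {2,3}; region has {3,7} → only 1 remains.
R2C1 = 2: row 2 has {1,3,4,6,7}; col 1 has {5,7}; region has {1,3,7} → only 2 remains.
R2C2 = 5: row 2 has {1,2,3,4,6,7}; col 2 has {1,2,3}; region has {1,2,3,7} → only 5 remains.
R3C1 = 6: row 3 has {1,2,3,4,5}; col 1 has {2,5,7}; region has {1,2,3,5,7} → only 6 remains.
R3C2 = 7: row 3 has {1,2,3,4,5,6}; col 2 has {1,2,3,5}; region has {1,2,3,4,5,6} → only 7 remains.
R4C1 = 4: row 4 has {2,5,7}; col 1 has {2,5,6,7}; region has {1,2,3,5,6,7} → only 4 remains.
R4C2 = 6: row 4 has {2,4,5,7}; col 2 has {1,2,3,5,7}; region has {2,5,7} → only 6 remains.
R4C6 = 1: row 4 has {2,4,5,6,7}; col 6 has {2,3,4,5,6,7}; region has {2,4,5,6,7} → only 1 remains.
R5C2 = 4: row 5 has {2,5,6,7}; col 2 has {1,2,3,5,6,7}; region has {2,5,6,7} → only 4 remains.
R5C5 = 1: row 5 has {2,4,5,6,7}; col 5 has {2,4,5,6,7}; region has {2,3,4,5,6,7} → only 1 remains.
R6C1 = 1: row 6 has {2,3,4,5,6,7}; col 1 has {2,4,5,6,7}; region has {2,4,5,6,7} → only 1 remains.
R4C5 = 3: row 4 has {1,2,4,5,6,7}; col 5 has {1,2,4,5,6,7}; region has {1,2,4,5,6,7} → only 3 remains.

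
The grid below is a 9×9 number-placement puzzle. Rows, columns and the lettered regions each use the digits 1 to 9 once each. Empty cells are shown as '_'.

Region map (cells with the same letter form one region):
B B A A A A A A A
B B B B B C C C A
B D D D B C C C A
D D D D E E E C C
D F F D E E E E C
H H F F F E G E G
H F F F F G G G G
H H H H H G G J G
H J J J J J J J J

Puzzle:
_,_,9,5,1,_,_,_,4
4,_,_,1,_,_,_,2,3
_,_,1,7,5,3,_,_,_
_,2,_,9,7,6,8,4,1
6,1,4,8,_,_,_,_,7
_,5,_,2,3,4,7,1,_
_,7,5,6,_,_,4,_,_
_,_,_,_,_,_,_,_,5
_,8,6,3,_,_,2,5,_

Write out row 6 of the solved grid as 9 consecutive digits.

958234716

row 1, column 7 = 6: row 1 has {1,4,5,9}; col 7 has {2,4,7,8}; region has {1,3,4,5,9} → only 6 remains.
row 3, column 2 = 4: row 3 has {1,3,5,7}; col 2 has {1,2,5,7,8}; region has {1,2,6,7,8,9} → only 4 remains.
row 3, column 7 = 9: row 3 has {1,3,4,5,7}; col 7 has {2,4,6,7,8}; region has {1,2,3,4,7} → only 9 remains.
row 4, column 3 = 3: row 4 has {1,2,4,6,7,8,9}; col 3 has {1,4,5,6,9}; region has {1,2,4,6,7,8,9} → only 3 remains.
row 6, column 3 = 8: row 6 has {1,2,3,4,5,7}; col 3 has {1,3,4,5,6,9}; region has {1,2,3,4,5,6,7} → only 8 remains.
row 7, column 5 = 9: row 7 has {4,5,6,7}; col 5 has {1,3,5,7}; region has {1,2,3,4,5,6,7,8} → only 9 remains.
row 8, column 4 = 4: row 8 has {5}; col 4 has {1,2,3,5,6,7,8,9}; region has {5} → only 4 remains.
row 9, column 5 = 4: row 9 has {2,3,5,6,8}; col 5 has {1,3,5,7,9}; region has {2,3,5,6,8} → only 4 remains.
row 9, column 9 = 9: row 9 has {2,3,4,5,6,8}; col 9 has {1,3,4,5,7}; region has {2,3,4,5,6,8} → only 9 remains.
row 1, column 2 = 3: row 1 has {1,4,5,6,9}; col 2 has {1,2,4,5,7,8}; region has {1,4,5} → only 3 remains.
row 2, column 3 = 7: row 2 has {1,2,3,4}; col 3 has {1,3,4,5,6,8,9}; region has {1,3,4,5} → only 7 remains.
row 2, column 7 = 5: row 2 has {1,2,3,4,7}; col 7 has {2,4,6,7,8,9}; region has {1,2,3,4,7,9} → only 5 remains.
row 4, column 1 = 5: row 4 has {1,2,3,4,6,7,8,9}; col 1 has {4,6}; region has {1,2,3,4,6,7,8,9} → only 5 remains.
row 5, column 5 = 2: row 5 has {1,4,6,7,8}; col 5 has {1,3,4,5,7,9}; region has {1,4,6,7,8} → only 2 remains.
row 5, column 7 = 3: row 5 has {1,2,4,6,7,8}; col 7 has {2,4,5,6,7,8,9}; region has {1,2,4,6,7,8} → only 3 remains.
row 5, column 8 = 9: row 5 has {1,2,3,4,6,7,8}; col 8 has {1,2,4,5}; region has {1,2,3,4,6,7,8} → only 9 remains.
row 6, column 1 = 9: row 6 has {1,2,3,4,5,7,8}; col 1 has {4,5,6}; region has {4,5} → only 9 remains.
row 6, column 9 = 6: row 6 has {1,2,3,4,5,7,8,9}; col 9 has {1,3,4,5,7,9}; region has {4,5,7} → only 6 remains.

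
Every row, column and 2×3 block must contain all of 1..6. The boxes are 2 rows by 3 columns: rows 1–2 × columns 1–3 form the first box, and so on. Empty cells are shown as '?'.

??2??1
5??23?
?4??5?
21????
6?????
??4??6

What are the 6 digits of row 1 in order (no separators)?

R2C2 = 6: row 2 has {2,3,5}; col 2 has {1,4}; box has {2,5} → only 6 remains.
R2C3 = 1: row 2 has {2,3,5,6}; col 3 has {2,4}; box has {2,5,6} → only 1 remains.
R2C6 = 4: row 2 has {1,2,3,5,6}; col 6 has {1,6}; box has {1,2,3} → only 4 remains.
R3C1 = 3: row 3 has {4,5}; col 1 has {2,5,6}; box has {1,2,4} → only 3 remains.
R3C3 = 6: row 3 has {3,4,5}; col 3 has {1,2,4}; box has {1,2,3,4} → only 6 remains.
R3C4 = 1: row 3 has {3,4,5,6}; col 4 has {2}; box has {5} → only 1 remains.
R3C6 = 2: row 3 has {1,3,4,5,6}; col 6 has {1,4,6}; box has {1,5} → only 2 remains.
R4C3 = 5: row 4 has {1,2}; col 3 has {1,2,4,6}; box has {1,2,3,4,6} → only 5 remains.
R4C6 = 3: row 4 has {1,2,5}; col 6 has {1,2,4,6}; box has {1,2,5} → only 3 remains.
R5C3 = 3: row 5 has {6}; col 3 has {1,2,4,5,6}; box has {4,6} → only 3 remains.
R5C6 = 5: row 5 has {3,6}; col 6 has {1,2,3,4,6}; box has {6} → only 5 remains.
R6C1 = 1: row 6 has {4,6}; col 1 has {2,3,5,6}; box has {3,4,6} → only 1 remains.
R6C4 = 3: row 6 has {1,4,6}; col 4 has {1,2}; box has {5,6} → only 3 remains.
R6C5 = 2: row 6 has {1,3,4,6}; col 5 has {3,5}; box has {3,5,6} → only 2 remains.
R1C1 = 4: row 1 has {1,2}; col 1 has {1,2,3,5,6}; box has {1,2,5,6} → only 4 remains.
R1C2 = 3: row 1 has {1,2,4}; col 2 has {1,4,6}; box has {1,2,4,5,6} → only 3 remains.
R1C5 = 6: row 1 has {1,2,3,4}; col 5 has {2,3,5}; box has {1,2,3,4} → only 6 remains.
R4C5 = 4: row 4 has {1,2,3,5}; col 5 has {2,3,5,6}; box has {1,2,3,5} → only 4 remains.
R5C2 = 2: row 5 has {3,5,6}; col 2 has {1,3,4,6}; box has {1,3,4,6} → only 2 remains.
R5C4 = 4: row 5 has {2,3,5,6}; col 4 has {1,2,3}; box has {2,3,5,6} → only 4 remains.
R5C5 = 1: row 5 has {2,3,4,5,6}; col 5 has {2,3,4,5,6}; box has {2,3,4,5,6} → only 1 remains.
R6C2 = 5: row 6 has {1,2,3,4,6}; col 2 has {1,2,3,4,6}; box has {1,2,3,4,6} → only 5 remains.
R1C4 = 5: row 1 has {1,2,3,4,6}; col 4 has {1,2,3,4}; box has {1,2,3,4,6} → only 5 remains.

432561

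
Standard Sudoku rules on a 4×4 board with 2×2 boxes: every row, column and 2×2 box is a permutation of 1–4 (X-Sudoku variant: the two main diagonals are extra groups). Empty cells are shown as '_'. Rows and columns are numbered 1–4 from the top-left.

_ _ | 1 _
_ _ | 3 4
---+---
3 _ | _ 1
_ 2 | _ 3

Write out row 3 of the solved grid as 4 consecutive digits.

3421

R1C4 = 2: row 1 has {1}; col 4 has {1,3,4}; box has {1,3,4}; anti-diagonal has {3} → only 2 remains.
R2C2 = 1: row 2 has {3,4}; col 2 has {2}; box has {}; main diagonal has {3} → only 1 remains.
R3C2 = 4: row 3 has {1,3}; col 2 has {1,2}; box has {2,3}; anti-diagonal has {2,3} → only 4 remains.
R3C3 = 2: row 3 has {1,3,4}; col 3 has {1,3}; box has {1,3}; main diagonal has {1,3} → only 2 remains.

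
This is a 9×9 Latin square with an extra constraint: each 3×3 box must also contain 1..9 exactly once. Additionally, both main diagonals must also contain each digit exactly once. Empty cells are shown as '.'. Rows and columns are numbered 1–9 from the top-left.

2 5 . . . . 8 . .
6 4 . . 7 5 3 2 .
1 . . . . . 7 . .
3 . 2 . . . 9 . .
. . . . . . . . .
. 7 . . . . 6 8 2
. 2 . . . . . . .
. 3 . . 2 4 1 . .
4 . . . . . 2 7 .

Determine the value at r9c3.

6

r7c7 = 5 (sole candidate).
r5c7 = 4 (sole candidate).
r1c3 = 7 (hidden single in row 1).
r4c5 = 4 (hidden single in row 4).
r6c3 = 4 (hidden single in row 6).
r3c3 = 3 (hidden single in column 3).
r6c5 = 3 (hidden single in row 6).
r9c5 = 5 (hidden single in column 5).
r4c4 = 7 (hidden single in main diagonal).
r5c9 = 7 (hidden single in row 5).
r5c8 = 3 (hidden single in row 5).
r8c1 = 7 (hidden single in row 8).
r7c6 = 7 (hidden single in row 7).
r8c3 = 5 (hidden single in row 8).
r7c9 = 3 (hidden single in column 9).
r7c8 = 4 (hidden single in row 7).
r1c4 = 4 (hidden single in row 1).
r1c6 = 3 (hidden single in row 1).
r3c9 = 4 (hidden single in row 3).
r3c8 = 5 (hidden single in row 3).
r4c8 = 1 (sole candidate).
r4c9 = 5 (sole candidate).
r9c4 = 3 (hidden single in row 9).
r6c4 = 5 (hidden single in anti-diagonal).
r6c1 = 9 (sole candidate).
r6c6 = 1 (sole candidate).
r7c1 = 8 (sole candidate).
r5c1 = 5 (sole candidate).
Singles propagation stalls before the target is settled. Branch on r1c8 (candidates {6,9}).
  Try r1c8 = 9: this forces r2c9=1, r8c8=6, r1c9=6, r4c6=8, r5c5=9, r7c3=1; then row 9 has no cell left for 1 — contradiction.
So r1c8 = 6.
r8c8 = 9 (sole candidate).
Singles propagation stalls before the target is settled. Branch on r1c5 (candidates {1,9}).
  Try r1c5 = 1: this forces r1c9=9, r2c9=1, r7c4=1; then anti-diagonal has no cell left for 1 — contradiction.
So r1c5 = 9.
r1c9 = 1 (sole candidate).
r2c9 = 9 (sole candidate).
r2c3 = 8 (sole candidate).
r2c4 = 1 (sole candidate).
r3c2 = 9 (sole candidate).
r7c5 = 1 (hidden single in row 7).
r7c3 = 9 (hidden single in anti-diagonal).
r7c4 = 6 (sole candidate).
r8c4 = 8 (sole candidate).
r8c9 = 6 (sole candidate).
r9c6 = 9 (sole candidate).
r9c9 = 8 (sole candidate).
r3c4 = 2 (sole candidate).
r5c4 = 9 (sole candidate).
r5c5 = 6 (sole candidate).
r3c5 = 8 (sole candidate).
r3c6 = 6 (sole candidate).
r4c6 = 8 (sole candidate).
r5c3 = 1 (sole candidate).
r5c6 = 2 (sole candidate).
r9c3 = 6: row 9 has {2,3,4,5,7,8,9}; col 3 has {1,2,3,4,5,7,8,9}; box has {2,3,4,5,7,8,9} → only 6 remains.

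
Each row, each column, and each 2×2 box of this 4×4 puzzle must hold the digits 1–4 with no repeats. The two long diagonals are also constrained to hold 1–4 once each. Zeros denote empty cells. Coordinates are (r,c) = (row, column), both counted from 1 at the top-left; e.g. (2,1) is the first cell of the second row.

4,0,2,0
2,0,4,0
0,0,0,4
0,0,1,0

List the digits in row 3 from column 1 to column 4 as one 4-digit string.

(3,3) = 3: row 3 has {4}; col 3 has {1,2,4}; box has {1,4}; main diagonal has {4} → only 3 remains.
(4,1) = 3 (sole candidate).
(4,4) = 2 (sole candidate).
(1,4) = 1 (sole candidate).
(2,2) = 1 (sole candidate).
(2,4) = 3 (sole candidate).
(3,1) = 1: row 3 has {3,4}; col 1 has {2,3,4}; box has {3} → only 1 remains.
(3,2) = 2: row 3 has {1,3,4}; col 2 has {1}; box has {1,3}; anti-diagonal has {1,3,4} → only 2 remains.

1234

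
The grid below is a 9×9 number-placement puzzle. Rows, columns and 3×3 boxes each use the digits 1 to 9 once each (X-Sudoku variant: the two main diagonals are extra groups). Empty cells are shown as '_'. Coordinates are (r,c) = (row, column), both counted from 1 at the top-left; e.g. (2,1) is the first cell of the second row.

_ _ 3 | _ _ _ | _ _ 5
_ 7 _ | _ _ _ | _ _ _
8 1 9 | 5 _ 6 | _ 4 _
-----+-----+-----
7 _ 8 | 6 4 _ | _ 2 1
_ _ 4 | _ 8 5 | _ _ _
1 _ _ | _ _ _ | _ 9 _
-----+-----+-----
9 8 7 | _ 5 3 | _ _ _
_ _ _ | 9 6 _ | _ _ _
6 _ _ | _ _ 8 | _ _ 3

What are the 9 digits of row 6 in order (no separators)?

165372498

(4,6) = 9 (sole candidate).
(6,6) = 2: row 6 has {1,9}; col 6 has {3,5,6,8,9}; box has {4,5,6,8,9}; main diagonal has {3,6,7,8,9} → only 2 remains.
(1,1) = 4 (sole candidate).
(6,4) = 3: row 6 has {1,2,9}; col 4 has {5,6,9}; box has {2,4,5,6,8,9}; anti-diagonal has {5,6,7,8,9} → only 3 remains.
(6,5) = 7: row 6 has {1,2,3,9}; col 5 has {4,5,6,8}; box has {2,3,4,5,6,8,9} → only 7 remains.
(7,7) = 1 (sole candidate).
(7,8) = 6 (sole candidate).
(8,8) = 5 (sole candidate).
(9,8) = 7 (sole candidate).
(2,8) = 1 (sole candidate).
(3,7) = 2 (sole candidate).
(3,9) = 7 (sole candidate).
(5,4) = 1 (sole candidate).
(5,8) = 3 (sole candidate).
(5,9) = 6 (sole candidate).
(8,2) = 4 (sole candidate).
(8,7) = 8 (sole candidate).
(8,9) = 2 (sole candidate).
(1,8) = 8 (sole candidate).
(2,6) = 4 (sole candidate).
(2,9) = 9 (sole candidate).
(3,5) = 3 (sole candidate).
(4,7) = 5 (sole candidate).
(5,1) = 2 (sole candidate).
(5,2) = 9 (sole candidate).
(5,7) = 7 (sole candidate).
(6,7) = 4: row 6 has {1,2,3,7,9}; col 7 has {1,2,5,7,8}; box has {1,2,3,5,6,7,9} → only 4 remains.
(6,9) = 8: row 6 has {1,2,3,4,7,9}; col 9 has {1,2,3,5,6,7,9}; box has {1,2,3,4,5,6,7,9} → only 8 remains.
(7,9) = 4 (sole candidate).
(8,1) = 3 (sole candidate).
(8,3) = 1 (sole candidate).
(8,6) = 7 (sole candidate).
(9,7) = 9 (sole candidate).
(1,6) = 1 (sole candidate).
(1,7) = 6 (sole candidate).
(2,1) = 5 (sole candidate).
(2,5) = 2 (sole candidate).
(2,7) = 3 (sole candidate).
(4,2) = 3 (sole candidate).
(7,4) = 2 (sole candidate).
(9,4) = 4 (sole candidate).
(9,5) = 1 (sole candidate).
(1,2) = 2 (sole candidate).
(1,4) = 7 (sole candidate).
(1,5) = 9 (sole candidate).
(2,3) = 6 (sole candidate).
(2,4) = 8 (sole candidate).
(6,3) = 5: row 6 has {1,2,3,4,7,8,9}; col 3 has {1,3,4,6,7,8,9}; box has {1,2,3,4,7,8,9} → only 5 remains.
(9,2) = 5 (sole candidate).
(9,3) = 2 (sole candidate).
(6,2) = 6: row 6 has {1,2,3,4,5,7,8,9}; col 2 has {1,2,3,4,5,7,8,9}; box has {1,2,3,4,5,7,8,9} → only 6 remains.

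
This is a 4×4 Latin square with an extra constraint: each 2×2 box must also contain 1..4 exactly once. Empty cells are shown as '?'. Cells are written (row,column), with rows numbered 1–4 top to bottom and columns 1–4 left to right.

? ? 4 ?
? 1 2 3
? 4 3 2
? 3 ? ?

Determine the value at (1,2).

2

(1,2) = 2: row 1 has {4}; col 2 has {1,3,4}; box has {1} → only 2 remains.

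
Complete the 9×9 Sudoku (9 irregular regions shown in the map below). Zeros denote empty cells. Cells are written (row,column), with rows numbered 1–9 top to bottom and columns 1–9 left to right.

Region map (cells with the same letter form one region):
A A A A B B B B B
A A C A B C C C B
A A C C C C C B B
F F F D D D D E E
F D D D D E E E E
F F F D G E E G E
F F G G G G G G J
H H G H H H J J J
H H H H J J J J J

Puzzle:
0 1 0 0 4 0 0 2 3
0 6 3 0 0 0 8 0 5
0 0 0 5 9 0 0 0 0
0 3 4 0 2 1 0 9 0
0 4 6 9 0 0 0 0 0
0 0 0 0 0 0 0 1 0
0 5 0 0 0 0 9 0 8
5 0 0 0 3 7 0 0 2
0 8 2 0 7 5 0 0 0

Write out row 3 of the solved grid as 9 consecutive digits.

(2,5) = 1: row 2 has {3,5,6,8}; col 5 has {2,3,4,7,9}; region has {2,3,4,5} → only 1 remains.
(7,3) = 7: row 7 has {5,8,9}; col 3 has {2,3,4,6}; region has {1,9} → only 7 remains.
(7,5) = 6: row 7 has {5,7,8,9}; col 5 has {1,2,3,4,7,9}; region has {1,7,9} → only 6 remains.
(8,2) = 9: row 8 has {2,3,5,7}; col 2 has {1,3,4,5,6,8}; region has {2,3,5,7,8} → only 9 remains.
(8,3) = 8: row 8 has {2,3,5,7,9}; col 3 has {2,3,4,6,7}; region has {1,6,7,9} → only 8 remains.
(3,3) = 1: row 3 has {5,9}; col 3 has {2,3,4,6,7,8}; region has {3,5,8,9} → only 1 remains.
(6,3) = 9: row 6 has {1}; col 3 has {1,2,3,4,6,7,8}; region has {3,4,5} → only 9 remains.
(6,5) = 5: row 6 has {1,9}; col 5 has {1,2,3,4,6,7,9}; region has {1,6,7,8,9} → only 5 remains.
(1,3) = 5: row 1 has {1,2,3,4}; col 3 has {1,2,3,4,6,7,8,9}; region has {1,6} → only 5 remains.
(5,5) = 8: row 5 has {4,6,9}; col 5 has {1,2,3,4,5,6,7,9}; region has {1,2,4,6,9} → only 8 remains.
(4,4) = 7: row 4 has {1,2,3,4,9}; col 4 has {5,9}; region has {1,2,4,6,8,9} → only 7 remains.
(4,7) = 5: row 4 has {1,2,3,4,7,9}; col 7 has {8,9}; region has {1,2,4,6,7,8,9} → only 5 remains.
(4,9) = 6: row 4 has {1,2,3,4,5,7,9}; col 9 has {2,3,5,8}; region has {9} → only 6 remains.
(6,4) = 3: row 6 has {1,5,9}; col 4 has {5,7,9}; region has {1,2,4,5,6,7,8,9} → only 3 remains.
(1,4) = 8: row 1 has {1,2,3,4,5}; col 4 has {3,5,7,9}; region has {1,5,6} → only 8 remains.
(3,9) = 7: row 3 has {1,5,9}; col 9 has {2,3,5,6,8}; region has {1,2,3,4,5} → only 7 remains.
(4,1) = 8: row 4 has {1,2,3,4,5,6,7,9}; col 1 has {5}; region has {3,4,5,9} → only 8 remains.
(5,9) = 1: row 5 has {4,6,8,9}; col 9 has {2,3,5,6,7,8}; region has {6,9} → only 1 remains.
(6,9) = 4: row 6 has {1,3,5,9}; col 9 has {1,2,3,5,6,7,8}; region has {1,6,9} → only 4 remains.
(9,9) = 9: row 9 has {2,5,7,8}; col 9 has {1,2,3,4,5,6,7,8}; region has {2,5,7,8} → only 9 remains.
(1,7) = 6: row 1 has {1,2,3,4,5,8}; col 7 has {5,8,9}; region has {1,2,3,4,5,7} → only 6 remains.
(3,2) = 2: row 3 has {1,5,7,9}; col 2 has {1,3,4,5,6,8,9}; region has {1,5,6,8} → only 2 remains.
(3,7) = 4: row 3 has {1,2,5,7,9}; col 7 has {5,6,8,9}; region has {1,3,5,8,9} → only 4 remains.
(3,8) = 8: row 3 has {1,2,4,5,7,9}; col 8 has {1,2,9}; region has {1,2,3,4,5,6,7} → only 8 remains.
(6,2) = 7: row 6 has {1,3,4,5,9}; col 2 has {1,2,3,4,5,6,8,9}; region has {3,4,5,8,9} → only 7 remains.
(6,7) = 2: row 6 has {1,3,4,5,7,9}; col 7 has {4,5,6,8,9}; region has {1,4,6,9} → only 2 remains.
(8,7) = 1: row 8 has {2,3,5,7,8,9}; col 7 has {2,4,5,6,8,9}; region has {2,5,7,8,9} → only 1 remains.
(9,7) = 3: row 9 has {2,5,7,8,9}; col 7 has {1,2,4,5,6,8,9}; region has {1,2,5,7,8,9} → only 3 remains.
(1,6) = 9: row 1 has {1,2,3,4,5,6,8}; col 6 has {1,5,7}; region has {1,2,3,4,5,6,7,8} → only 9 remains.
(2,4) = 4: row 2 has {1,3,5,6,8}; col 4 has {3,5,7,8,9}; region has {1,2,5,6,8} → only 4 remains.
(2,6) = 2: row 2 has {1,3,4,5,6,8}; col 6 has {1,5,7,9}; region has {1,3,4,5,8,9} → only 2 remains.
(2,8) = 7: row 2 has {1,2,3,4,5,6,8}; col 8 has {1,2,8,9}; region has {1,2,3,4,5,8,9} → only 7 remains.
(3,1) = 3: row 3 has {1,2,4,5,7,8,9}; col 1 has {5,8}; region has {1,2,4,5,6,8} → only 3 remains.
(3,6) = 6: row 3 has {1,2,3,4,5,7,8,9}; col 6 has {1,2,5,7,9}; region has {1,2,3,4,5,7,8,9} → only 6 remains.

321596487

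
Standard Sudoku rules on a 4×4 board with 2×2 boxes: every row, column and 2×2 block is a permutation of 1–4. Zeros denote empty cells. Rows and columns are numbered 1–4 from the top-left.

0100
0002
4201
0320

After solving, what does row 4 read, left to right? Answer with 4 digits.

1324

row 2, column 1 = 3: row 2 has {2}; col 1 has {4}; box has {1} → only 3 remains.
row 2, column 2 = 4: row 2 has {2,3}; col 2 has {1,2,3}; box has {1,3} → only 4 remains.
row 2, column 3 = 1: row 2 has {2,3,4}; col 3 has {2}; box has {2} → only 1 remains.
row 3, column 3 = 3: row 3 has {1,2,4}; col 3 has {1,2}; box has {1,2} → only 3 remains.
row 4, column 1 = 1: row 4 has {2,3}; col 1 has {3,4}; box has {2,3,4} → only 1 remains.
row 4, column 4 = 4: row 4 has {1,2,3}; col 4 has {1,2}; box has {1,2,3} → only 4 remains.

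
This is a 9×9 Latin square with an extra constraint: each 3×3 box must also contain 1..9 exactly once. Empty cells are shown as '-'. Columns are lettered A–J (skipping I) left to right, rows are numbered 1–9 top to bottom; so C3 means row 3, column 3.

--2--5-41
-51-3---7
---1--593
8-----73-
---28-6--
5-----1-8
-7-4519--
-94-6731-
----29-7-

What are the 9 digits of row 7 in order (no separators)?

673451982

G1 = 8 (sole candidate).
G2 = 2 (sole candidate).
H2 = 6 (sole candidate).
H5 = 5 (sole candidate).
H6 = 2 (sole candidate).
H7 = 8: row 7 has {1,4,5,7,9}; col 8 has {1,2,3,4,5,6,7,9}; box has {1,3,7,9} → only 8 remains.
A8 = 2 (sole candidate).
D8 = 8 (sole candidate).
J8 = 5 (sole candidate).
D9 = 3 (sole candidate).
G9 = 4 (sole candidate).
J9 = 6 (sole candidate).
D2 = 9 (sole candidate).
J7 = 2: row 7 has {1,4,5,7,8,9}; col 9 has {1,3,5,6,7,8}; box has {1,3,4,5,6,7,8,9} → only 2 remains.
A9 = 1 (sole candidate).
B9 = 8 (sole candidate).
C9 = 5 (sole candidate).
E1 = 7 (sole candidate).
A2 = 4 (sole candidate).
F2 = 8 (sole candidate).
B3 = 6 (sole candidate).
E3 = 4 (sole candidate).
F3 = 2 (sole candidate).
E6 = 9 (sole candidate).
B1 = 3 (sole candidate).
D1 = 6 (sole candidate).
A3 = 7 (sole candidate).
C3 = 8 (sole candidate).
D4 = 5 (sole candidate).
E4 = 1 (sole candidate).
B6 = 4 (sole candidate).
D6 = 7 (sole candidate).
A1 = 9 (sole candidate).
B4 = 2 (sole candidate).
A5 = 3 (sole candidate).
B5 = 1 (sole candidate).
F5 = 4 (sole candidate).
J5 = 9 (sole candidate).
C6 = 6 (sole candidate).
F6 = 3 (sole candidate).
A7 = 6: row 7 has {1,2,4,5,7,8,9}; col 1 has {1,2,3,4,5,7,8,9}; box has {1,2,4,5,7,8,9} → only 6 remains.
C7 = 3: row 7 has {1,2,4,5,6,7,8,9}; col 3 has {1,2,4,5,6,8}; box has {1,2,4,5,6,7,8,9} → only 3 remains.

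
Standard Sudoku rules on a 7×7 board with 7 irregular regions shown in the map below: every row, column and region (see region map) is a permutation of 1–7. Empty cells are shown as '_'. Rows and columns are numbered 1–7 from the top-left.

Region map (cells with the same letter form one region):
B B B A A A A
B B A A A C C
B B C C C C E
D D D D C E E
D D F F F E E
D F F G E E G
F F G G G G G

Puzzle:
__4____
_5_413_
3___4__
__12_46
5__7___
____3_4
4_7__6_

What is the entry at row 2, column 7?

7

row 4, column 1 = 7: row 4 has {1,2,4,6}; col 1 has {3,4,5}; region has {1,2,5} → only 7 remains.
row 4, column 2 = 3: row 4 has {1,2,4,6,7}; col 2 has {5}; region has {1,2,5,7} → only 3 remains.
row 4, column 5 = 5: row 4 has {1,2,3,4,6,7}; col 5 has {1,3,4}; region has {3,4} → only 5 remains.
row 6, column 1 = 6: row 6 has {3,4}; col 1 has {3,4,5,7}; region has {1,2,3,5,7} → only 6 remains.
row 7, column 5 = 2: row 7 has {4,6,7}; col 5 has {1,3,4,5}; region has {4,6,7} → only 2 remains.
row 2, column 1 = 2: row 2 has {1,3,4,5}; col 1 has {3,4,5,6,7}; region has {3,4,5} → only 2 remains.
row 2, column 3 = 6: row 2 has {1,2,3,4,5}; col 3 has {1,4,7}; region has {1,4} → only 6 remains.
row 2, column 7 = 7: row 2 has {1,2,3,4,5,6}; col 7 has {4,6}; region has {3,4,5} → only 7 remains.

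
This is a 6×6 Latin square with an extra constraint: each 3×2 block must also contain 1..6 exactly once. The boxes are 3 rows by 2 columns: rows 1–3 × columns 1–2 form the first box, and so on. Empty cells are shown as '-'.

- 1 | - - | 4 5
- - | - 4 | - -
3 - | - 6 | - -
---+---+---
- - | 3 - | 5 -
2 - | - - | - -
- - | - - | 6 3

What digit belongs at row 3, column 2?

4

row 1, column 1 = 6: row 1 has {1,4,5}; col 1 has {2,3}; box has {1,3} → only 6 remains.
row 1, column 3 = 2: row 1 has {1,4,5,6}; col 3 has {3}; box has {4,6} → only 2 remains.
row 1, column 4 = 3: row 1 has {1,2,4,5,6}; col 4 has {4,6}; box has {2,4,6} → only 3 remains.
row 2, column 1 = 5: row 2 has {4}; col 1 has {2,3,6}; box has {1,3,6} → only 5 remains.
row 2, column 2 = 2: row 2 has {4,5}; col 2 has {1}; box has {1,3,5,6} → only 2 remains.
row 2, column 3 = 1: row 2 has {2,4,5}; col 3 has {2,3}; box has {2,3,4,6} → only 1 remains.
row 2, column 5 = 3: row 2 has {1,2,4,5}; col 5 has {4,5,6}; box has {4,5} → only 3 remains.
row 2, column 6 = 6: row 2 has {1,2,3,4,5}; col 6 has {3,5}; box has {3,4,5} → only 6 remains.
row 3, column 2 = 4: row 3 has {3,6}; col 2 has {1,2}; box has {1,2,3,5,6} → only 4 remains.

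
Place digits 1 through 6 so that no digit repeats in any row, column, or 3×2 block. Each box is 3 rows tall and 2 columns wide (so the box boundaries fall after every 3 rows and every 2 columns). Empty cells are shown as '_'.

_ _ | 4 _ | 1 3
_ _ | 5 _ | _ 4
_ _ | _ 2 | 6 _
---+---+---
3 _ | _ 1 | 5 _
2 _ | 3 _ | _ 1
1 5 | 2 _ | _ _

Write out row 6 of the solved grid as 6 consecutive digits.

152436

R1C4 = 6 (sole candidate).
R2C1 = 6 (sole candidate).
R2C4 = 3 (sole candidate).
R2C5 = 2 (sole candidate).
R3C3 = 1 (sole candidate).
R3C6 = 5 (sole candidate).
R4C3 = 6 (sole candidate).
R4C6 = 2 (sole candidate).
R5C5 = 4 (sole candidate).
R6C4 = 4: row 6 has {1,2,5}; col 4 has {1,2,3,6}; box has {1,2,3,6} → only 4 remains.
R6C5 = 3: row 6 has {1,2,4,5}; col 5 has {1,2,4,5,6}; box has {1,2,4,5} → only 3 remains.
R6C6 = 6: row 6 has {1,2,3,4,5}; col 6 has {1,2,3,4,5}; box has {1,2,3,4,5} → only 6 remains.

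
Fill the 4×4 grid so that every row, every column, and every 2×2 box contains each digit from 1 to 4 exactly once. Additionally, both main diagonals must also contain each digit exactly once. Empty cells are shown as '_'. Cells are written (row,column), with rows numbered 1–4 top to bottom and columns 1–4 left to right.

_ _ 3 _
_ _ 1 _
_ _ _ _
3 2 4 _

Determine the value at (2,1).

(3,2) = 4: row 3 has {}; col 2 has {2}; box has {2,3}; anti-diagonal has {1,3} → only 4 remains.
(3,3) = 2: row 3 has {4}; col 3 has {1,3,4}; box has {4}; main diagonal has {} → only 2 remains.
(4,4) = 1: row 4 has {2,3,4}; col 4 has {}; box has {2,4}; main diagonal has {2} → only 1 remains.
(1,1) = 4: row 1 has {3}; col 1 has {3}; box has {}; main diagonal has {1,2} → only 4 remains.
(1,2) = 1: row 1 has {3,4}; col 2 has {2,4}; box has {4} → only 1 remains.
(1,4) = 2: row 1 has {1,3,4}; col 4 has {1}; box has {1,3}; anti-diagonal has {1,3,4} → only 2 remains.
(2,1) = 2: row 2 has {1}; col 1 has {3,4}; box has {1,4} → only 2 remains.

2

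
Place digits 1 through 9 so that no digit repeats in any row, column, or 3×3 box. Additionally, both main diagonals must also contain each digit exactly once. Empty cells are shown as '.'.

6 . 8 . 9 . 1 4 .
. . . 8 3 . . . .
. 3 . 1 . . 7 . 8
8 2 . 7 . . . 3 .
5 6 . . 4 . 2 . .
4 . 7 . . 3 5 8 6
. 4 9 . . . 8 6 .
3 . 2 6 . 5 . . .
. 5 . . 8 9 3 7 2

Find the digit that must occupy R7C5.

2

R1C2 = 7 (sole candidate).
R1C6 = 2 (sole candidate).
R3C3 = 5 (sole candidate).
R3C5 = 6 (sole candidate).
R3C6 = 4 (sole candidate).
R4C3 = 1 (sole candidate).
R4C5 = 5 (sole candidate).
R4C6 = 6 (sole candidate).
R5C3 = 3 (sole candidate).
R5C4 = 9 (sole candidate).
R5C8 = 1 (sole candidate).
R5C9 = 7 (sole candidate).
R6C2 = 9 (sole candidate).
R6C4 = 2 (sole candidate).
R6C5 = 1 (sole candidate).
R7C4 = 3 (sole candidate).
R8C5 = 7 (sole candidate).
R8C8 = 9 (sole candidate).
R9C1 = 1 (sole candidate).
R9C3 = 6 (sole candidate).
R9C4 = 4 (sole candidate).
R1C4 = 5 (sole candidate).
R1C9 = 3 (sole candidate).
R2C2 = 1 (sole candidate).
R2C3 = 4 (sole candidate).
R2C6 = 7 (sole candidate).
R2C8 = 5 (sole candidate).
R2C9 = 9 (sole candidate).
R3C8 = 2 (sole candidate).
R4C9 = 4 (sole candidate).
R5C6 = 8 (sole candidate).
R7C1 = 7 (sole candidate).
R7C5 = 2: row 7 has {3,4,6,7,8,9}; col 5 has {1,3,4,5,6,7,8,9}; box has {3,4,5,6,7,8,9} → only 2 remains.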